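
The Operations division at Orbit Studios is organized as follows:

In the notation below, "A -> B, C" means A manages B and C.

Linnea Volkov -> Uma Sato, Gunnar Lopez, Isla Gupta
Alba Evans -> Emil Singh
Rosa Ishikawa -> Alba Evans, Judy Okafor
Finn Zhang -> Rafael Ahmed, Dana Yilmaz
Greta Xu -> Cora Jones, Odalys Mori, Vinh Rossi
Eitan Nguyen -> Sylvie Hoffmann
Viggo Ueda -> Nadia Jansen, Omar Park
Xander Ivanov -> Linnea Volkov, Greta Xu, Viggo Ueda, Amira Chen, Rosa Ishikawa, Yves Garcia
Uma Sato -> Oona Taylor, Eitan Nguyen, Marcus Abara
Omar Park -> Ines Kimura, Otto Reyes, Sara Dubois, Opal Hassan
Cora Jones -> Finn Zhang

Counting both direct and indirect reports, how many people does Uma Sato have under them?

4

Uma Sato directly manages Oona Taylor, Eitan Nguyen, Marcus Abara. Oona Taylor has no reports. Under Eitan Nguyen: Sylvie Hoffmann (1). Marcus Abara has no reports. So Uma Sato's organization is 3 direct reports plus everyone under them: 1 + 2 + 1 = 4.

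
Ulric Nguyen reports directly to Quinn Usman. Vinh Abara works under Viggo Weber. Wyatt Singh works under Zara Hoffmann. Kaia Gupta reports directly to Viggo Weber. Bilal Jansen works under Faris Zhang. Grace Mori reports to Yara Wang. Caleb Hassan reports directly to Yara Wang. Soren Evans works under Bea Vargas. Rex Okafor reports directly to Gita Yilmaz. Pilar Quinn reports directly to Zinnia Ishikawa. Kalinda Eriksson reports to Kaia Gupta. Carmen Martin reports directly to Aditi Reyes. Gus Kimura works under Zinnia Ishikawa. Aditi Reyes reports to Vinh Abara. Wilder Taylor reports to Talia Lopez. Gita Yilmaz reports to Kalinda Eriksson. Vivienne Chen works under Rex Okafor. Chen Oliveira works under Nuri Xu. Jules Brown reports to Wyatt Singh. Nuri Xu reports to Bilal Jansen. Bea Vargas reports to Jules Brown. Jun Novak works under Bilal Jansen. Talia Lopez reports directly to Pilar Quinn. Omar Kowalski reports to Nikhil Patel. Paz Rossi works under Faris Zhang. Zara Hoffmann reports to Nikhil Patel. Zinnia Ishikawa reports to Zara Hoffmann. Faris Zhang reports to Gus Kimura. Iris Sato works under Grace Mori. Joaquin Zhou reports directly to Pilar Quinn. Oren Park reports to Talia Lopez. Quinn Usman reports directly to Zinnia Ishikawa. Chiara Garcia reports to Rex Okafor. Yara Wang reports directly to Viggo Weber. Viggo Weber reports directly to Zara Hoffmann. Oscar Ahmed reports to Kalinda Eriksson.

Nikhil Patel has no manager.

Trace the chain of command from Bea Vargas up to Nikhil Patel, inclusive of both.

Bea Vargas -> Jules Brown -> Wyatt Singh -> Zara Hoffmann -> Nikhil Patel

Bea Vargas reports to Jules Brown. Jules Brown reports to Wyatt Singh. Wyatt Singh reports to Zara Hoffmann. Zara Hoffmann reports to Nikhil Patel. Nikhil Patel is at the top.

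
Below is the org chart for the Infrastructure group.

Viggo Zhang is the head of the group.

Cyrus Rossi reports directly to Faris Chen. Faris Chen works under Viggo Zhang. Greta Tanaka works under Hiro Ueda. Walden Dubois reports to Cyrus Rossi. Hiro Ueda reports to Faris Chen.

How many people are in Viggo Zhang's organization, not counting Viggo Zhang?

5

Viggo Zhang directly manages Faris Chen. Under Faris Chen: Cyrus Rossi, Walden Dubois, Hiro Ueda, Greta Tanaka (4). That's 5 in total.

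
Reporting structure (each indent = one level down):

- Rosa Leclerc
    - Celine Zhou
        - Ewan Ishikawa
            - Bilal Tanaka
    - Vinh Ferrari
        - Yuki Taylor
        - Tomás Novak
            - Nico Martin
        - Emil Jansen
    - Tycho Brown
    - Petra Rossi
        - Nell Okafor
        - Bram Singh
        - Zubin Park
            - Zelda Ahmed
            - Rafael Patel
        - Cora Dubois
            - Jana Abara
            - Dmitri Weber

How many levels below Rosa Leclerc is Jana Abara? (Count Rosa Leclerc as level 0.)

3

Chain from Jana Abara up to Rosa Leclerc: Jana Abara → Cora Dubois → Petra Rossi → Rosa Leclerc. That is 3 steps up, so Jana Abara is 3 levels below Rosa Leclerc.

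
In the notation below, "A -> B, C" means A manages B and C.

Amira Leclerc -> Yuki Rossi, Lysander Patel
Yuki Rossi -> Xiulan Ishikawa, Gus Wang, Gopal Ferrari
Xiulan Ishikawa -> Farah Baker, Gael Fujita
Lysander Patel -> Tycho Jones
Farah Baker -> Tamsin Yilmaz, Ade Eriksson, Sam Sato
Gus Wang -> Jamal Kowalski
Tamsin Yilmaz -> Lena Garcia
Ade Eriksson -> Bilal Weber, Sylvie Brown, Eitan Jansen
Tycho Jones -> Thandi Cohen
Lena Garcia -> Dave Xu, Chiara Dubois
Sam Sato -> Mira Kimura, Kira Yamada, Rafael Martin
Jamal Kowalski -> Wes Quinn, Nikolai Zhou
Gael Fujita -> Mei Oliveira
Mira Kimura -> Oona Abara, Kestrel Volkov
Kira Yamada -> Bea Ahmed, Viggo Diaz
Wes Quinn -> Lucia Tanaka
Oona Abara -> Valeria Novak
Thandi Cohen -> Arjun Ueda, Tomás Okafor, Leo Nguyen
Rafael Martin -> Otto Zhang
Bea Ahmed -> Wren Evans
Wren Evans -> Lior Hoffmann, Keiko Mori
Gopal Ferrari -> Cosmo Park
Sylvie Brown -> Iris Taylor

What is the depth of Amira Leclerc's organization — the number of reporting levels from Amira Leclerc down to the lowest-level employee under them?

The longest chain under Amira Leclerc runs Amira Leclerc → Yuki Rossi → Xiulan Ishikawa → Farah Baker → Sam Sato → Kira Yamada → Bea Ahmed → Wren Evans → Keiko Mori, which is 8 levels below Amira Leclerc.

8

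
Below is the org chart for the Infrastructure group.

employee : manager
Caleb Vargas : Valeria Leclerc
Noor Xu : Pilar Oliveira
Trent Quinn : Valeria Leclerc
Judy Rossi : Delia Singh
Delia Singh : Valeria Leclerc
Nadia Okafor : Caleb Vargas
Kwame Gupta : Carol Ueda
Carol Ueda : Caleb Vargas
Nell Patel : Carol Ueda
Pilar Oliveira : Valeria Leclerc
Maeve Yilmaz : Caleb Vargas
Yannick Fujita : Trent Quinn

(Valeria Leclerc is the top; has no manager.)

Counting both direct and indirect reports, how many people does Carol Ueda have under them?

Carol Ueda directly manages Kwame Gupta, Nell Patel. Kwame Gupta has no reports. Nell Patel has no reports. So Carol Ueda's organization is 2 direct reports plus everyone under them: 1 + 1 = 2.

2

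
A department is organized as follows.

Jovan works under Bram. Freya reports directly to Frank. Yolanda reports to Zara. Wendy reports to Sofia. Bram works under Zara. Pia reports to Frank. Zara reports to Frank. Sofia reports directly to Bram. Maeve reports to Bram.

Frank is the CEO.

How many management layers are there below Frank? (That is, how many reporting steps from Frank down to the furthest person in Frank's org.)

4

The longest chain under Frank runs Frank → Zara → Bram → Sofia → Wendy, which is 4 levels below Frank.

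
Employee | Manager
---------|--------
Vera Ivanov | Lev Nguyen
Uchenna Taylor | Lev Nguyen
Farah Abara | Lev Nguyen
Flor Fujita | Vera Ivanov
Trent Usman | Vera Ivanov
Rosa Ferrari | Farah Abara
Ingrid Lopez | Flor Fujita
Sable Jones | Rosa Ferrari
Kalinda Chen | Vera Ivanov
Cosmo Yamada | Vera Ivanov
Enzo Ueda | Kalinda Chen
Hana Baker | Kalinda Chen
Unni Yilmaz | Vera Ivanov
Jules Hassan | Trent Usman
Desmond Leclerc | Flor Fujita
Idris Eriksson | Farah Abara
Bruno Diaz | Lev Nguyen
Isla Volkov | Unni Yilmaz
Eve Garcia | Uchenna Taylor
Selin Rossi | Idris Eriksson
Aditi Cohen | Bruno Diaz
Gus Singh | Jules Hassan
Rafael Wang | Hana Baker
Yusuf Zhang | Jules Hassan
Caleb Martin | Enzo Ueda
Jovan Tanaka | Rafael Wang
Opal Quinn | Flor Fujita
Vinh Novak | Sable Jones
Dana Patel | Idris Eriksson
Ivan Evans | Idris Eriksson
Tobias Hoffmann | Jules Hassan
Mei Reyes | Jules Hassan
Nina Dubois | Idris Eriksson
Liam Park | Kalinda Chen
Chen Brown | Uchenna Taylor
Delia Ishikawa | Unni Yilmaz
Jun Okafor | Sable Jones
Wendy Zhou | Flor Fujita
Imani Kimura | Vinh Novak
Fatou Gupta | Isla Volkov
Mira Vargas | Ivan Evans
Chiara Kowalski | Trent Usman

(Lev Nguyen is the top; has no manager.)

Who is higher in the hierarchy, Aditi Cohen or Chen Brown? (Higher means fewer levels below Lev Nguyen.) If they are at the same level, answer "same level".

same level

Both Aditi Cohen and Chen Brown are 2 levels below Lev Nguyen.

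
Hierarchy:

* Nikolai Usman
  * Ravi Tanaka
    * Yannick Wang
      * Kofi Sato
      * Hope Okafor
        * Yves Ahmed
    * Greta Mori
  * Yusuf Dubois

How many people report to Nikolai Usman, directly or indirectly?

Nikolai Usman directly manages Ravi Tanaka, Yusuf Dubois. Under Ravi Tanaka: Greta Mori, Yannick Wang, Hope Okafor, Yves Ahmed, Kofi Sato (5). Yusuf Dubois has no reports. So Nikolai Usman's organization is 2 direct reports plus everyone under them: 6 + 1 = 7.

7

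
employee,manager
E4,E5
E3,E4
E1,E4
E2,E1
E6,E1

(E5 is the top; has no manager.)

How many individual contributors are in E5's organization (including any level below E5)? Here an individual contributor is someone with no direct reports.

The people in E5's organization with no one reporting to them are E6, E2, E3. That is 3.

3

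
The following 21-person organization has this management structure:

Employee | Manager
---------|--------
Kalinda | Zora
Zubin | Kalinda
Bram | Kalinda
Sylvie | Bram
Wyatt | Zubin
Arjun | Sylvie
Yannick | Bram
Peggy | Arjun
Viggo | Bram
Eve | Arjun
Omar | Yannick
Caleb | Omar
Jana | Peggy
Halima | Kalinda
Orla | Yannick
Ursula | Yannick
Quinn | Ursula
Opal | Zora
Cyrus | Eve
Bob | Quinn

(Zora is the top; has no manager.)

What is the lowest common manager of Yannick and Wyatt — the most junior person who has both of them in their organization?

Yannick's chain of managers is Bram, Kalinda, Zora. Wyatt's chain of managers is Zubin, Kalinda, Zora. The first manager that appears in both chains is Kalinda.

Kalinda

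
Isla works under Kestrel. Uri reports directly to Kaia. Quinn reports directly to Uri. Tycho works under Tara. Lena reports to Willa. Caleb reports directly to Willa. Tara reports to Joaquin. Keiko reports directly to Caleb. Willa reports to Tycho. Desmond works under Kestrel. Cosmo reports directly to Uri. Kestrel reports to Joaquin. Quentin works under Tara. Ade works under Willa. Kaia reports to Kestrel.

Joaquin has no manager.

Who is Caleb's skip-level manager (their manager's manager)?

Tycho

Caleb reports to Willa, and Willa reports to Tycho. So Caleb's skip-level manager is Tycho.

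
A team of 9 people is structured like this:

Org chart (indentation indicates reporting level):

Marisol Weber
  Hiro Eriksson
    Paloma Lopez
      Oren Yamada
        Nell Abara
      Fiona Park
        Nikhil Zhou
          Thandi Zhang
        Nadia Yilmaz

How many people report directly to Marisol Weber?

1

Marisol Weber directly manages Hiro Eriksson. That is 1 direct report.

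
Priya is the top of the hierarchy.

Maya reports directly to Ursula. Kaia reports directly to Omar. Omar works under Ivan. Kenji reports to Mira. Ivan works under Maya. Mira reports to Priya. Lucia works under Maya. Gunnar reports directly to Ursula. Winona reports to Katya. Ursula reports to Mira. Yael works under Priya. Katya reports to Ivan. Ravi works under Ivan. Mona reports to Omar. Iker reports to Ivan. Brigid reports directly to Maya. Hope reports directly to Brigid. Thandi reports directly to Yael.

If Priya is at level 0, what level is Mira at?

Chain from Mira up to Priya: Mira → Priya. That is 1 step up, so Mira is 1 level below Priya.

1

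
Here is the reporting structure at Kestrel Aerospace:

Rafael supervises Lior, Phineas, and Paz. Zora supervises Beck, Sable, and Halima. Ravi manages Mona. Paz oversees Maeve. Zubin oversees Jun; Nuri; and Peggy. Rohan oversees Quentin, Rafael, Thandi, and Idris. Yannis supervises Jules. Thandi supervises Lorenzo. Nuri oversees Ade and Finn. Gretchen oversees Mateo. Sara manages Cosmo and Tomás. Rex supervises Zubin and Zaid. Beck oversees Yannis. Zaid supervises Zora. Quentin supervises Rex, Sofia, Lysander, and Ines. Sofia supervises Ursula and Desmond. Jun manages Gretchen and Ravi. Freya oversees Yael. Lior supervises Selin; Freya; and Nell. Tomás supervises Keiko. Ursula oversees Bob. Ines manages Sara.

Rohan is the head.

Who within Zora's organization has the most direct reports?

Zora

Direct-report counts within Zora's organization: Zora has 3; Beck has 1; Yannis has 1. The largest is 3, held by Zora.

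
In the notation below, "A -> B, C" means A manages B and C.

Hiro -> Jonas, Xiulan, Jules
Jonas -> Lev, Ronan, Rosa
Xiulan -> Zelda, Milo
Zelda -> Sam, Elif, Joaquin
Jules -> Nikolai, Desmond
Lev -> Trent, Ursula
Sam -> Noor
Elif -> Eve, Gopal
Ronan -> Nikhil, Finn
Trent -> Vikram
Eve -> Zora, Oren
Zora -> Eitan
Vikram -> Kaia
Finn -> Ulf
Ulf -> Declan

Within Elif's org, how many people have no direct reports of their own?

The people in Elif's organization with no one reporting to them are Gopal, Oren, Eitan. That is 3.

3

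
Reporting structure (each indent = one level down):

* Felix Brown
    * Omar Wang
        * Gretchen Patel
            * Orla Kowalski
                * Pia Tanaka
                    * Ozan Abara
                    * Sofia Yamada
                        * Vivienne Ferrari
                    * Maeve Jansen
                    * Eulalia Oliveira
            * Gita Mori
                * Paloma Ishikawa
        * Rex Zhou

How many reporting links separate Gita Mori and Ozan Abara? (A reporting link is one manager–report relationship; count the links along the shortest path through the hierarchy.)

Gita Mori is 1 level below Gretchen Patel, and Ozan Abara is 3 levels below Gretchen Patel (their lowest common manager). The shortest path runs up from Gita Mori to Gretchen Patel and back down to Ozan Abara: 1 + 3 = 4 links.

4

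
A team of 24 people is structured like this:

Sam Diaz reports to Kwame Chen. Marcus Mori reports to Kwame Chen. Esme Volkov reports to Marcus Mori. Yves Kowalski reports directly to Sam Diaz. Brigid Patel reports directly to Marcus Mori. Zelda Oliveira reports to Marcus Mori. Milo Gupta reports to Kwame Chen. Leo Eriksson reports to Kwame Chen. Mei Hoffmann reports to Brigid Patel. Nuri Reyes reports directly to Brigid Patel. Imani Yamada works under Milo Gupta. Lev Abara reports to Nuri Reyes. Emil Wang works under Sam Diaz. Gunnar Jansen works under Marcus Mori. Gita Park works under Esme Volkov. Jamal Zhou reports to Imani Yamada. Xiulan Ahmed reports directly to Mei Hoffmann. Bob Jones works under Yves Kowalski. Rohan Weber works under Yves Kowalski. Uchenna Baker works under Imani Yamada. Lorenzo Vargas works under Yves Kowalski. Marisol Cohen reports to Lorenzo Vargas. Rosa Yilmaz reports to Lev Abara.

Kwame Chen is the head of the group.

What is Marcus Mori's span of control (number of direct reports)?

Marcus Mori directly manages Esme Volkov, Brigid Patel, Zelda Oliveira, Gunnar Jansen. That is 4 direct reports.

4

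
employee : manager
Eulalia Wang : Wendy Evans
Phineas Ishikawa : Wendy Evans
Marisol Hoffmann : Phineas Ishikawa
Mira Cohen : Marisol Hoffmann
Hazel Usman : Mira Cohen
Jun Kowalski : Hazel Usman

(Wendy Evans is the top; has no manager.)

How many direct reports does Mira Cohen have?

1

Mira Cohen directly manages Hazel Usman. That is 1 direct report.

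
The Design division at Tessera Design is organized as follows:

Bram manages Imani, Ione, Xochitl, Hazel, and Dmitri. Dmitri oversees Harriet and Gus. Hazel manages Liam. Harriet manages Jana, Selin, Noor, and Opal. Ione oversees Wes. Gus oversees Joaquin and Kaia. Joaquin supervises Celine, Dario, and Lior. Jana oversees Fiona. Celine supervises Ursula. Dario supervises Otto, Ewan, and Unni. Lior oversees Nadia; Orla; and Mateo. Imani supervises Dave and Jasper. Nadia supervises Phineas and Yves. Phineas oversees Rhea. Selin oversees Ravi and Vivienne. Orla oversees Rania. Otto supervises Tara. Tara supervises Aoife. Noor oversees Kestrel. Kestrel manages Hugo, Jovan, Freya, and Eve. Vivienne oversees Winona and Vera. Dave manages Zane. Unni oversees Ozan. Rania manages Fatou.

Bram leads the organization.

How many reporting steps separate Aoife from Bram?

Chain from Aoife up to Bram: Aoife → Tara → Otto → Dario → Joaquin → Gus → Dmitri → Bram. That is 7 steps up, so Aoife is 7 levels below Bram.

7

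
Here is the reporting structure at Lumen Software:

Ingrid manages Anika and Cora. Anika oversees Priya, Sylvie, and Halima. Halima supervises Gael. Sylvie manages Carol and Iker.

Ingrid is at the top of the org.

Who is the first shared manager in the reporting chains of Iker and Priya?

Iker's chain of managers is Sylvie, Anika, Ingrid. Priya's chain of managers is Anika, Ingrid. The first manager that appears in both chains is Anika.

Anika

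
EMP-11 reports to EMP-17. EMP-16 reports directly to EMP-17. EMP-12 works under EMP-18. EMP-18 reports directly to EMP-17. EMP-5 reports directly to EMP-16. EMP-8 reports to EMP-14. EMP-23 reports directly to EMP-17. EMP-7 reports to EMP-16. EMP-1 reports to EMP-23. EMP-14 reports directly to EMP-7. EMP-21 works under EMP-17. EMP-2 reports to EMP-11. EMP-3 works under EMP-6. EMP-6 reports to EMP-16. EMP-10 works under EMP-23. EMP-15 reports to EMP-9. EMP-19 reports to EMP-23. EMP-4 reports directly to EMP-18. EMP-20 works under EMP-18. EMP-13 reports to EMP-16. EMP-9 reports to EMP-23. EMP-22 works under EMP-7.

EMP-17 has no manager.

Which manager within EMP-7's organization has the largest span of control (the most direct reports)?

EMP-7

Direct-report counts within EMP-7's organization: EMP-7 has 2; EMP-14 has 1. The largest is 2, held by EMP-7.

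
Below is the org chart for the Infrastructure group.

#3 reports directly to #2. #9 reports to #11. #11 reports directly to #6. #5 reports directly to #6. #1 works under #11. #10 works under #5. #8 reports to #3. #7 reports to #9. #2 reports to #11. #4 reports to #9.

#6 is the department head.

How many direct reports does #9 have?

2

#9 directly manages #4, #7. That is 2 direct reports.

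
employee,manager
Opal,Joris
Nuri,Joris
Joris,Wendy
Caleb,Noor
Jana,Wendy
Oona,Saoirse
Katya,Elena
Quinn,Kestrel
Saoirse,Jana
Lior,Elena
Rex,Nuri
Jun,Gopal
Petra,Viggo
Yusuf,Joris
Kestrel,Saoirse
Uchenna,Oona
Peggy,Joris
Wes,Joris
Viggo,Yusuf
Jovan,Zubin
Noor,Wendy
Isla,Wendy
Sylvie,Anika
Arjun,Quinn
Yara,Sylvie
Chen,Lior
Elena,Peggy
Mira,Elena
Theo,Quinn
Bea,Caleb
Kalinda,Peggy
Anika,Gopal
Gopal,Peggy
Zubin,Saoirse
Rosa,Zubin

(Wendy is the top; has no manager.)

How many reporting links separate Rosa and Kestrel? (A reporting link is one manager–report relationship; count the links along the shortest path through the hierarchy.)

Rosa is 2 levels below Saoirse, and Kestrel is 1 level below Saoirse (their lowest common manager). The shortest path runs up from Rosa to Saoirse and back down to Kestrel: 2 + 1 = 3 links.

3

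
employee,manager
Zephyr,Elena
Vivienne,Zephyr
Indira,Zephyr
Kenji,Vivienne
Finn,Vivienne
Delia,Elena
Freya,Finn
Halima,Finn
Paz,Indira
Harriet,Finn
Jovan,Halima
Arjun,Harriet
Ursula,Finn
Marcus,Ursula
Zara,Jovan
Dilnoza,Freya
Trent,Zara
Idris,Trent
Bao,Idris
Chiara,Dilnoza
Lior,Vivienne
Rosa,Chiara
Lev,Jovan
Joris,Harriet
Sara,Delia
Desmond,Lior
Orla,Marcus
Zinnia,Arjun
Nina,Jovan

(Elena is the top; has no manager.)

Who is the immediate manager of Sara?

Sara reports directly to Delia.

Delia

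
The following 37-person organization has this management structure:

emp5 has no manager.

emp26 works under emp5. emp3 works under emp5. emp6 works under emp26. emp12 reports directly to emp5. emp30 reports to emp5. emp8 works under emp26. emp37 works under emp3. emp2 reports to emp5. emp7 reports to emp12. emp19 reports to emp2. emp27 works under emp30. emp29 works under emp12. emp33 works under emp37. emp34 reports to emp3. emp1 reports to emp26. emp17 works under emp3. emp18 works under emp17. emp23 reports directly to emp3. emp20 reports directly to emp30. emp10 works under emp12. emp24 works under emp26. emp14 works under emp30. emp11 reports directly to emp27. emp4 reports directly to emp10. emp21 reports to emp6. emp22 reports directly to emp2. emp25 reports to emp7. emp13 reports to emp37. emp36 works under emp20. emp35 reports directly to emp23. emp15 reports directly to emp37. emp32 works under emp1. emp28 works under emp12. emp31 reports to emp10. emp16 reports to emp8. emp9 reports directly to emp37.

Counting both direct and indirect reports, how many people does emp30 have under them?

5

emp30 directly manages emp27, emp20, emp14. Under emp27: emp11 (1). Under emp20: emp36 (1). emp14 has no reports. So emp30's organization is 3 direct reports plus everyone under them: 2 + 2 + 1 = 5.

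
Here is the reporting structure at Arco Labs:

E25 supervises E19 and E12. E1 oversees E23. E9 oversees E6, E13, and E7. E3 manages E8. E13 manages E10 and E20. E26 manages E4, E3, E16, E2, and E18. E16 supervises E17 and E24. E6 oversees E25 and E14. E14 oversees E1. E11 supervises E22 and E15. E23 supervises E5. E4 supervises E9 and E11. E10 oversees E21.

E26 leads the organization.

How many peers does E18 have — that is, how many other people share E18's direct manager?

4

E18 reports to E26. E26's other direct reports are E4, E3, E16, E2 — 4 peers.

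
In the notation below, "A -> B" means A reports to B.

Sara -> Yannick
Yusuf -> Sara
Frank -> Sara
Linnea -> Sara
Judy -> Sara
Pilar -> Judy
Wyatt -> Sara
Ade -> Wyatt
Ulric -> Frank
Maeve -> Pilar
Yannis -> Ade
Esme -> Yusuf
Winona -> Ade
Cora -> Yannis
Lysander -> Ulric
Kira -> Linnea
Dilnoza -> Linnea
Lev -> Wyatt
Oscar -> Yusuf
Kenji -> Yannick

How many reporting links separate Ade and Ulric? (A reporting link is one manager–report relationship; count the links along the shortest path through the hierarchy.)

4

Ade is 2 levels below Sara, and Ulric is 2 levels below Sara (their lowest common manager). The shortest path runs up from Ade to Sara and back down to Ulric: 2 + 2 = 4 links.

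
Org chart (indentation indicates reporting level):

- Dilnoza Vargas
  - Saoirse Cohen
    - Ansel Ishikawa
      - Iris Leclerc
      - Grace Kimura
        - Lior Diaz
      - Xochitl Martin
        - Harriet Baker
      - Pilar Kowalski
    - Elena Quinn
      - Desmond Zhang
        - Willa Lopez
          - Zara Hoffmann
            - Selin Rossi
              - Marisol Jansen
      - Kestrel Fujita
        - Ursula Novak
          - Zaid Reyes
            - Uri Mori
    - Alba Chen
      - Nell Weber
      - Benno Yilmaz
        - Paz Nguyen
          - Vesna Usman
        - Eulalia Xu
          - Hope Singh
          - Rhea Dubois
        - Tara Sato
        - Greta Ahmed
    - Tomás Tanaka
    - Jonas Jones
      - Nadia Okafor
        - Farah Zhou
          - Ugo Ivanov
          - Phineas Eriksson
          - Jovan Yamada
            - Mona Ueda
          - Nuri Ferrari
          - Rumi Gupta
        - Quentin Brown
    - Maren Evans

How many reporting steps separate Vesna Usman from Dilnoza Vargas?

5

Chain from Vesna Usman up to Dilnoza Vargas: Vesna Usman → Paz Nguyen → Benno Yilmaz → Alba Chen → Saoirse Cohen → Dilnoza Vargas. That is 5 steps up, so Vesna Usman is 5 levels below Dilnoza Vargas.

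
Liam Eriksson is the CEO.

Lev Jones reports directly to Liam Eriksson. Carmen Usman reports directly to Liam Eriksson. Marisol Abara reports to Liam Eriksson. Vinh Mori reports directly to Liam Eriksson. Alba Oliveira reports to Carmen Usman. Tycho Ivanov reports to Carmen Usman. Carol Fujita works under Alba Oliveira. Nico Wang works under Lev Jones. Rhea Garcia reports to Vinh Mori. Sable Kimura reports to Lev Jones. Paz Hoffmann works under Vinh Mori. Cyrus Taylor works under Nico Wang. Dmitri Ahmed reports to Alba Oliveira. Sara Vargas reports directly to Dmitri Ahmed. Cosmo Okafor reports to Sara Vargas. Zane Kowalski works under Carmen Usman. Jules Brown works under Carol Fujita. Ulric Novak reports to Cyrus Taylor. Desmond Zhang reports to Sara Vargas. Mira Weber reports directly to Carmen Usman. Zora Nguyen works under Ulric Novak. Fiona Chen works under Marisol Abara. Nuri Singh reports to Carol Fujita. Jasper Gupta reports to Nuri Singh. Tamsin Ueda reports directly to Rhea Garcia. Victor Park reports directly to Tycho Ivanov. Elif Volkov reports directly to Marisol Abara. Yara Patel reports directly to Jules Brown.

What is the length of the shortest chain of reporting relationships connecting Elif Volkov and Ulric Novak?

Elif Volkov is 2 levels below Liam Eriksson, and Ulric Novak is 4 levels below Liam Eriksson (their lowest common manager). The shortest path runs up from Elif Volkov to Liam Eriksson and back down to Ulric Novak: 2 + 4 = 6 links.

6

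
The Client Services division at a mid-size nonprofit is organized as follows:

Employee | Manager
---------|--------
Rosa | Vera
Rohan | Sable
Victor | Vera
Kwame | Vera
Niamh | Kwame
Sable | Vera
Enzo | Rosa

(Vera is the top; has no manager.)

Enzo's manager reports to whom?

Vera

Enzo reports to Rosa, and Rosa reports to Vera. So Enzo's skip-level manager is Vera.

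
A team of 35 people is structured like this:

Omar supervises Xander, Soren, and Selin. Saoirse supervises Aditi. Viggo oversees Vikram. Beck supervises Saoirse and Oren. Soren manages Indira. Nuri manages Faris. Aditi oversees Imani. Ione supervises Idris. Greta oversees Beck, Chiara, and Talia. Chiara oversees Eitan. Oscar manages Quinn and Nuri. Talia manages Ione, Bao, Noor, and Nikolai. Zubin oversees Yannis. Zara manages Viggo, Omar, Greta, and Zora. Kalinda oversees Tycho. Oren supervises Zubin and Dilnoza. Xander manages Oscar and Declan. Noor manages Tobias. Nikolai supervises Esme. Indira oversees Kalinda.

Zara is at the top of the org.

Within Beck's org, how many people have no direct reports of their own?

The people in Beck's organization with no one reporting to them are Dilnoza, Yannis, Imani. That is 3.

3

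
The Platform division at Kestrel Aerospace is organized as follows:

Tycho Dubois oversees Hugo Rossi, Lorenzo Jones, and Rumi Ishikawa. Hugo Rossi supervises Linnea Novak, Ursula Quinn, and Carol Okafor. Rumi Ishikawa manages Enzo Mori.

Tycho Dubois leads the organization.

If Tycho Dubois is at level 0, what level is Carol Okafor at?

2

Chain from Carol Okafor up to Tycho Dubois: Carol Okafor → Hugo Rossi → Tycho Dubois. That is 2 steps up, so Carol Okafor is 2 levels below Tycho Dubois.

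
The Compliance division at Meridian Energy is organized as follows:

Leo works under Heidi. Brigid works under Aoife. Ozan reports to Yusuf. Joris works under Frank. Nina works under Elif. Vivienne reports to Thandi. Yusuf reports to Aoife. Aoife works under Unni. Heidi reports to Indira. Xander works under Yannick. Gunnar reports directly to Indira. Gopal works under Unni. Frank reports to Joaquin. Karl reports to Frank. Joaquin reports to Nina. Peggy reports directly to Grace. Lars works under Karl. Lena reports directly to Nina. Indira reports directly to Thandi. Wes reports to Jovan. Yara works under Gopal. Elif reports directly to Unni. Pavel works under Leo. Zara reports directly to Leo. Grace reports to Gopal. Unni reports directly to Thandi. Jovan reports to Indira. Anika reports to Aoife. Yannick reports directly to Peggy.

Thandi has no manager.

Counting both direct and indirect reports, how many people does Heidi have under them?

Heidi directly manages Leo. Under Leo: Pavel, Zara (2). That's 3 in total.

3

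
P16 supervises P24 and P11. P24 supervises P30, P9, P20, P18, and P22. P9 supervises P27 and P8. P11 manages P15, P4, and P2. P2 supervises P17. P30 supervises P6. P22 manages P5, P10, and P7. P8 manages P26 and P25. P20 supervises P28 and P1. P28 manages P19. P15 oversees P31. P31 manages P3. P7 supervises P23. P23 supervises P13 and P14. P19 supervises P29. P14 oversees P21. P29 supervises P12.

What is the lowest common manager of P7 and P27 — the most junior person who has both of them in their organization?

P24

P7's chain of managers is P22, P24, P16. P27's chain of managers is P9, P24, P16. The first manager that appears in both chains is P24.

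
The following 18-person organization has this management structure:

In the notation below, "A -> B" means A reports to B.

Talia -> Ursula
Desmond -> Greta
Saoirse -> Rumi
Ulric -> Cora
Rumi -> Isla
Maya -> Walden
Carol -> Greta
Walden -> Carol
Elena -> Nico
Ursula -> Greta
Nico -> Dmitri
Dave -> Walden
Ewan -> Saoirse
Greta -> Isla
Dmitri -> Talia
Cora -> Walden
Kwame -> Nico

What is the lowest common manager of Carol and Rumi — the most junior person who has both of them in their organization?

Isla

Carol's chain of managers is Greta, Isla. Rumi's chain of managers is Isla. The first manager that appears in both chains is Isla.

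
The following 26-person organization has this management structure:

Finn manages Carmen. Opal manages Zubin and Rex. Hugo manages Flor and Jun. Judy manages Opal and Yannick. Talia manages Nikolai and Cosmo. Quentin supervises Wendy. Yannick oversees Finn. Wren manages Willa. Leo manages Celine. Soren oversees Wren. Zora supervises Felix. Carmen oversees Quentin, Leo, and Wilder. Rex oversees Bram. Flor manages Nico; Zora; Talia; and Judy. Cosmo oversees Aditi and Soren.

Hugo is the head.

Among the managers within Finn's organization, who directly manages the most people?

Carmen

Direct-report counts within Finn's organization: Finn has 1; Carmen has 3; Leo has 1; Quentin has 1. The largest is 3, held by Carmen.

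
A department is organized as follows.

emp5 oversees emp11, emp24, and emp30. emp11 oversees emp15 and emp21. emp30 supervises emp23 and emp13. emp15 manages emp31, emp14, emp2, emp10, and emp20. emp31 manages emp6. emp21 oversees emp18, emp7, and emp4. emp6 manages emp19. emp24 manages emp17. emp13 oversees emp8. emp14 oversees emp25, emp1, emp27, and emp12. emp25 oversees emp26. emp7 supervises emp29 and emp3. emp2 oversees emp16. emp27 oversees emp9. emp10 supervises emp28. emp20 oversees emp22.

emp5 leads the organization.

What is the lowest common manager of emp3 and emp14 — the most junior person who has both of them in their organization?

emp3's chain of managers is emp7, emp21, emp11, emp5. emp14's chain of managers is emp15, emp11, emp5. The first manager that appears in both chains is emp11.

emp11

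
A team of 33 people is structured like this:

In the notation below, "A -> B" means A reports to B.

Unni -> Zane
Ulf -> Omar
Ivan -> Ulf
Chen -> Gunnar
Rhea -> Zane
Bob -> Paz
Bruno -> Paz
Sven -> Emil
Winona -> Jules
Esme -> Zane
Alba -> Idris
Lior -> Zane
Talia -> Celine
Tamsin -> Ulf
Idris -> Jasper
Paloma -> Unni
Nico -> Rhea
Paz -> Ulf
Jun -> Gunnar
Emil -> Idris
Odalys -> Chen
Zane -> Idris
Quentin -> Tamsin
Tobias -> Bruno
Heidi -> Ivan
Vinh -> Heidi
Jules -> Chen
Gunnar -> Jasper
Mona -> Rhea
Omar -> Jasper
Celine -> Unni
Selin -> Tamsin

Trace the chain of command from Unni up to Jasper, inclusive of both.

Unni -> Zane -> Idris -> Jasper

Unni reports to Zane. Zane reports to Idris. Idris reports to Jasper. Jasper is at the top.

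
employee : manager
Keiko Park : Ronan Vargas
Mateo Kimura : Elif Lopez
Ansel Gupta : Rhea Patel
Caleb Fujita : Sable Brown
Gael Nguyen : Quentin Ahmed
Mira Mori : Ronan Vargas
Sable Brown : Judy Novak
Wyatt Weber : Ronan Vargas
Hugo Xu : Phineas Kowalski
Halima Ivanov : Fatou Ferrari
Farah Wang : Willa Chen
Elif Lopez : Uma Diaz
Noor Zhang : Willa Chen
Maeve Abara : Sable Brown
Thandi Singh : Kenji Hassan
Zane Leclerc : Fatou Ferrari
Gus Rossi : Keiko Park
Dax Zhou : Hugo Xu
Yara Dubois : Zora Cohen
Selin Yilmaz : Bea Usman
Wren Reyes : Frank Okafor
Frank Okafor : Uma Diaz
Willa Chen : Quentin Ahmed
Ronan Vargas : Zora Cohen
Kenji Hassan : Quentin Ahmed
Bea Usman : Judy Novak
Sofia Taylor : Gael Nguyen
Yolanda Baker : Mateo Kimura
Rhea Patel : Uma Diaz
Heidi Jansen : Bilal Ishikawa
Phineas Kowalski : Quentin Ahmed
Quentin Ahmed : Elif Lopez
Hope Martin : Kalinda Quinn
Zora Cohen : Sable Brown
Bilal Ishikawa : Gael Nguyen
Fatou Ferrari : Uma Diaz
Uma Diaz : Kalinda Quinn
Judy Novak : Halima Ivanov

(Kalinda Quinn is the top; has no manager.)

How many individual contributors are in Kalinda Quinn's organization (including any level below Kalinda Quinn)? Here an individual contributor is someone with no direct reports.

The people in Kalinda Quinn's organization with no one reporting to them are Hope Martin, Wren Reyes, Farah Wang, Noor Zhang, Heidi Jansen, Sofia Taylor, Thandi Singh, Dax Zhou, Yolanda Baker, Zane Leclerc, Selin Yilmaz, Maeve Abara, Caleb Fujita, Yara Dubois, Mira Mori, Wyatt Weber, Gus Rossi, Ansel Gupta. That is 18.

18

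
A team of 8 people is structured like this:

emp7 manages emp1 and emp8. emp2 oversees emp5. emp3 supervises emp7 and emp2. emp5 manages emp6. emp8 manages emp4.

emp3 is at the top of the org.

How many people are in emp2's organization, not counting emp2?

2

emp2 directly manages emp5. Under emp5: emp6 (1). That's 2 in total.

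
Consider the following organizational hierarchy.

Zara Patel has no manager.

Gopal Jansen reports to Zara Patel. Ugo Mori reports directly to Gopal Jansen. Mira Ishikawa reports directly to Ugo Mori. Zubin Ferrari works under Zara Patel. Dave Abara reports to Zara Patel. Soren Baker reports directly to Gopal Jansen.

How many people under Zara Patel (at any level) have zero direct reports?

4

The people in Zara Patel's organization with no one reporting to them are Dave Abara, Zubin Ferrari, Soren Baker, Mira Ishikawa. That is 4.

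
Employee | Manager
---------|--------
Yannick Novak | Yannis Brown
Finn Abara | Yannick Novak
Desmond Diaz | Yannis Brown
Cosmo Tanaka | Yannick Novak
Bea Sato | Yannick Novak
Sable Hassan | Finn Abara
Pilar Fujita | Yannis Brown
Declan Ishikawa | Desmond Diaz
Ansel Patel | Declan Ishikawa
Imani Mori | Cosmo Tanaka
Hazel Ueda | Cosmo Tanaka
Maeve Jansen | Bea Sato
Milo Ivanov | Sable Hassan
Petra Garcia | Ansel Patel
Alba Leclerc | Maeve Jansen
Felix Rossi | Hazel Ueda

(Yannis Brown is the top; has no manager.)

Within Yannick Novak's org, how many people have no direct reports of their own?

4

The people in Yannick Novak's organization with no one reporting to them are Alba Leclerc, Felix Rossi, Imani Mori, Milo Ivanov. That is 4.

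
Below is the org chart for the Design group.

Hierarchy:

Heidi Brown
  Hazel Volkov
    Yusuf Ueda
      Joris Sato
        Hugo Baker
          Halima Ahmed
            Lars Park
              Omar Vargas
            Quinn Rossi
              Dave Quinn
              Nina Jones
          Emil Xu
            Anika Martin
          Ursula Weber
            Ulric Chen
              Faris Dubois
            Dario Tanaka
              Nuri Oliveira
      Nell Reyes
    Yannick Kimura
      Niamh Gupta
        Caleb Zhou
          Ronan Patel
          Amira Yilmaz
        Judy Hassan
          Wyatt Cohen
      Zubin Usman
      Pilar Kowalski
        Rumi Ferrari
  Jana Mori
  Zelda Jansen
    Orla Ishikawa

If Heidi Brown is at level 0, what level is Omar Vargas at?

7

Chain from Omar Vargas up to Heidi Brown: Omar Vargas → Lars Park → Halima Ahmed → Hugo Baker → Joris Sato → Yusuf Ueda → Hazel Volkov → Heidi Brown. That is 7 steps up, so Omar Vargas is 7 levels below Heidi Brown.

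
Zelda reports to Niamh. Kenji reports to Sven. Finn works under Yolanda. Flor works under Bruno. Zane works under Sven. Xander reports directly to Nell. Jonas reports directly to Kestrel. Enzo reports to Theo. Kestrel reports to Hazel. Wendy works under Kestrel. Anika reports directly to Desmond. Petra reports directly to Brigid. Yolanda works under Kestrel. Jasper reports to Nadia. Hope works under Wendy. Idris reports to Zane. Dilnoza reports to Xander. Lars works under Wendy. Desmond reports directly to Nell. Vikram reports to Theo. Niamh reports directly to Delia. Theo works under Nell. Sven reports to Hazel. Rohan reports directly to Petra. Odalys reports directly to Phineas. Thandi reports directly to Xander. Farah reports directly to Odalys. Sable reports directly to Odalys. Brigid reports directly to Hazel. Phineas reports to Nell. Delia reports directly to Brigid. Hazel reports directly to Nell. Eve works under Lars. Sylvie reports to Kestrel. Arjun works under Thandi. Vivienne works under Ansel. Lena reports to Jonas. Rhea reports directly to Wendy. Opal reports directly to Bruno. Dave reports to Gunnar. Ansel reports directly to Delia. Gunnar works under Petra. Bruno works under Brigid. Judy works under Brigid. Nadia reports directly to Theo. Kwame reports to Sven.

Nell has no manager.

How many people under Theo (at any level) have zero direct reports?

The people in Theo's organization with no one reporting to them are Vikram, Enzo, Jasper. That is 3.

3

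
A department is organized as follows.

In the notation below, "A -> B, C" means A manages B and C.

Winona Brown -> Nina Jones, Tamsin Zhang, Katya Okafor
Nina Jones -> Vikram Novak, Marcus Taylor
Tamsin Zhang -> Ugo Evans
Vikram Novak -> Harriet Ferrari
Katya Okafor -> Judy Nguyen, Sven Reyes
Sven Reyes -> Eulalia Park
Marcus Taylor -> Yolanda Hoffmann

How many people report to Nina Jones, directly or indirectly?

Nina Jones directly manages Vikram Novak, Marcus Taylor. Under Vikram Novak: Harriet Ferrari (1). Under Marcus Taylor: Yolanda Hoffmann (1). So Nina Jones's organization is 2 direct reports plus everyone under them: 2 + 2 = 4.

4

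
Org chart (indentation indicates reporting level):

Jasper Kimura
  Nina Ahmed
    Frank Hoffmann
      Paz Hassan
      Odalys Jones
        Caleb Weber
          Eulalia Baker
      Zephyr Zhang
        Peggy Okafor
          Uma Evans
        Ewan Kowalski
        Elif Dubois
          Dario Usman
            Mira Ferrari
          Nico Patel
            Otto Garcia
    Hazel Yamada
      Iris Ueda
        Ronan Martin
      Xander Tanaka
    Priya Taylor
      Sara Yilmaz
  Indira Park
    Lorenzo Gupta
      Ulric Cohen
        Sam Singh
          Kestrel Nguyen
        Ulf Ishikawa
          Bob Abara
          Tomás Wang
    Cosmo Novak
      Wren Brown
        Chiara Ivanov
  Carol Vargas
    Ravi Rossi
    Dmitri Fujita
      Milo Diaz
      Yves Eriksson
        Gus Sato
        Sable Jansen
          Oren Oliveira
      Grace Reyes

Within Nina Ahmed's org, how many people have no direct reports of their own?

The people in Nina Ahmed's organization with no one reporting to them are Sara Yilmaz, Xander Tanaka, Ronan Martin, Otto Garcia, Mira Ferrari, Ewan Kowalski, Uma Evans, Eulalia Baker, Paz Hassan. That is 9.

9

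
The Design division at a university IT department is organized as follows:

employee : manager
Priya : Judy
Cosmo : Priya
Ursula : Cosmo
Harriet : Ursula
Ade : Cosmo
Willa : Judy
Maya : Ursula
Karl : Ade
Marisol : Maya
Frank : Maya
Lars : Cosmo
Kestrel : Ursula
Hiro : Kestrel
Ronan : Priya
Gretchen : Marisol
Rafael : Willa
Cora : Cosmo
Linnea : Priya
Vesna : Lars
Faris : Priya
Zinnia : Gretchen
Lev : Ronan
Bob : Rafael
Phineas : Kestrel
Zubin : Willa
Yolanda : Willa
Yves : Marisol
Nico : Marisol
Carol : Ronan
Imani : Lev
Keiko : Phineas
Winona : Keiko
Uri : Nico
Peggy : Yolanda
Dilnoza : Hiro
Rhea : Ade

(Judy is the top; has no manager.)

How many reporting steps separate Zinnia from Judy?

Chain from Zinnia up to Judy: Zinnia → Gretchen → Marisol → Maya → Ursula → Cosmo → Priya → Judy. That is 7 steps up, so Zinnia is 7 levels below Judy.

7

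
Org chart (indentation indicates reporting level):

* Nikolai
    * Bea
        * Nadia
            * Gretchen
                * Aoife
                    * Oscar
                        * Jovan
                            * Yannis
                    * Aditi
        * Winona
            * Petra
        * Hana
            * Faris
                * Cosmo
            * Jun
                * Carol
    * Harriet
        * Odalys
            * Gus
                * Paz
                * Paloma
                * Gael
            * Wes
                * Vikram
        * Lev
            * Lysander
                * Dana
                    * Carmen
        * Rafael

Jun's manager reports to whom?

Jun reports to Hana, and Hana reports to Bea. So Jun's skip-level manager is Bea.

Bea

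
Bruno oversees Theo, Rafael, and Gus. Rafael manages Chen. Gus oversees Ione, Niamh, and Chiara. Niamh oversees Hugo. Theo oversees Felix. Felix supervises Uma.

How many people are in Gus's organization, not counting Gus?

Gus directly manages Niamh, Ione, Chiara. Under Niamh: Hugo (1). Ione has no reports. Chiara has no reports. So Gus's organization is 3 direct reports plus everyone under them: 2 + 1 + 1 = 4.

4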